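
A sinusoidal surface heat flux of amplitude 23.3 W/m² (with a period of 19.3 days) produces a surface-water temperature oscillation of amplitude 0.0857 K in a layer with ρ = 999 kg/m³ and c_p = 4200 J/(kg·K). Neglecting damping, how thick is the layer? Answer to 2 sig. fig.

17 m

ω = 2π / 1.67×10^6 s = 3.77×10^-6 s⁻¹.
Required C = F₀ / (A ω) = 23.3 / (0.0857 × 3.77×10^-6) = 7.22×10^7 J/(m²·K).
D = C / (ρ c_p) = 7.22×10^7 / (999 × 4200) = 17.2 m.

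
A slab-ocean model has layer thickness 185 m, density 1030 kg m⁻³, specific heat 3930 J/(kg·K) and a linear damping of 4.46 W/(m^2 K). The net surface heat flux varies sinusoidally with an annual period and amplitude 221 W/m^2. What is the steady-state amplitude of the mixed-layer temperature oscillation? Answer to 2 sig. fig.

Areal heat capacity C = ρ c_p D = 1030 × 3930 × 185 = 7.49×10^8 J/(m^2 K).
Angular frequency ω = 2π / T = 2π / 3.15×10^7 s = 1.99×10^-7 s⁻¹.
√((Cω)² + λ²) = √((149)² + 4.46²) = 149 W/(m²·K).
Amplitude A = F₀ / √((Cω)²+λ²) = 221 / 149 = 1.48 K.

1.5 K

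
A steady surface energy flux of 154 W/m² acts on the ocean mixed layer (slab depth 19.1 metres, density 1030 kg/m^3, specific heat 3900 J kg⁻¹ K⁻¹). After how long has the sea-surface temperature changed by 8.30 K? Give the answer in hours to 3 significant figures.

1150 hours

Areal heat capacity C = ρ c_p D = 1030 × 3900 × 19.1 = 7.67×10^7 J/(m^2 K).
Time required: Δt = C ΔT / F = 7.67×10^7 × 8.30 / 154 = 4.14×10^6 s.
In hours: 4.14×10^6 s / (3600 s/hour) = 1150 hours.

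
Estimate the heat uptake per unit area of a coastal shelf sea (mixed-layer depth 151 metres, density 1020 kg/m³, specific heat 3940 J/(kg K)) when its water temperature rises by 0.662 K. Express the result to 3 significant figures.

Areal heat capacity C = ρ c_p D = 1020 × 3940 × 151 = 6.07×10^8 J/(m²·K).
ΔQ = C ΔT = 6.07×10^8 × 0.662 = 4.02×10^8 J/m².

4.02×10^8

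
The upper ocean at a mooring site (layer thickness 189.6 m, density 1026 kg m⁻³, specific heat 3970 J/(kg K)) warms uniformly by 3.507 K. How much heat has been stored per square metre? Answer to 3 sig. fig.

2.71×10^9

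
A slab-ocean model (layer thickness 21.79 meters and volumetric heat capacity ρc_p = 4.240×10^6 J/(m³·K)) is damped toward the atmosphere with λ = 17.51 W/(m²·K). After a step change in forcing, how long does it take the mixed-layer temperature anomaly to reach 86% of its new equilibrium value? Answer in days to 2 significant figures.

120 days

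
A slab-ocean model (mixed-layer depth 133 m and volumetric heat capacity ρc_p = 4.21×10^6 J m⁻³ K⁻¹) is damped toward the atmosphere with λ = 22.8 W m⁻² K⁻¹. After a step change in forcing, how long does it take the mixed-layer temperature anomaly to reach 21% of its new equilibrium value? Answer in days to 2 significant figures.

Areal heat capacity C = ρc_p × D = 4.21×10^6 × 133 = 5.60×10^8 J/(m²·K).
τ = C / λ = 5.60×10^8 / 22.8 = 2.46×10^7 s.
Fraction reached: 1 − e^(−t/τ) = 0.21 ⇒ t = −τ ln(1 − 0.21) = τ × 0.236.
t = 5.79×10^6 s = 67.0 days.

67 days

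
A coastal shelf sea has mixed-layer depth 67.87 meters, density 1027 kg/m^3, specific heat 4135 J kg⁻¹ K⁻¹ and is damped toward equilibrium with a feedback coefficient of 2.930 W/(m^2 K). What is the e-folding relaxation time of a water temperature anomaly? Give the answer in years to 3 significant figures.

3.12 years

Areal heat capacity C = ρ c_p D = 1027 × 4135 × 67.87 = 2.88×10^8 J/(m²·K).
Relaxation time τ = C / λ = 2.88×10^8 / 2.930 = 9.84×10^7 s.
In years: 9.84×10^7 s / (3.156×10^7 s/year) = 3.12 years.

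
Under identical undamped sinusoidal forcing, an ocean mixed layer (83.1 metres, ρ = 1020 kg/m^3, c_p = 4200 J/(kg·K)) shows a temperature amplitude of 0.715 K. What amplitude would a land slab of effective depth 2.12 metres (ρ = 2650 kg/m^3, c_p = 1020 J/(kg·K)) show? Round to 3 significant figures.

44.4 K

C_ocean = 3.56×10^8 J/(m²·K); C_land = 5.73×10^6 J/(m²·K).
A ∝ 1/C ⇒ A_land = A_ocean × C_ocean/C_land = 0.715 × 62.1 = 44.4 K.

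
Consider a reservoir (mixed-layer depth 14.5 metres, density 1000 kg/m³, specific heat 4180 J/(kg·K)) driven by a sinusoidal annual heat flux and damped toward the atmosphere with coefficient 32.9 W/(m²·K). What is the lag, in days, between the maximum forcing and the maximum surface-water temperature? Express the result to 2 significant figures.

Areal heat capacity C = ρ c_p D = 1000 × 4180 × 14.5 = 6.06×10^7 J/(m²·K).
ω = 2π / 3.15×10^7 s = 1.99×10^-7 s⁻¹.
Phase lag φ = arctan(Cω/λ) = arctan(12.1/32.9) = 0.352 rad.
Time lag = φ / ω = 0.352 / 1.99×10^-7 = 1.77×10^6 s = 20.4 days.

20 days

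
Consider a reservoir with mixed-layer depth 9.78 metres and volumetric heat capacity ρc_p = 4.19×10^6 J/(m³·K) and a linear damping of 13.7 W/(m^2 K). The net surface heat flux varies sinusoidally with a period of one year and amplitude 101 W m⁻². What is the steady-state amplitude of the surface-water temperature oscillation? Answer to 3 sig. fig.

Areal heat capacity C = ρc_p × D = 4.19×10^6 × 9.78 = 4.10×10^7 J/(m^2 K).
Angular frequency ω = 2π / T = 2π / 3.15×10^7 s = 1.99×10^-7 s⁻¹.
√((Cω)² + λ²) = √((8.16)² + 13.7²) = 15.9 W/(m²·K).
Amplitude A = F₀ / √((Cω)²+λ²) = 101 / 15.9 = 6.33 K.

6.33 K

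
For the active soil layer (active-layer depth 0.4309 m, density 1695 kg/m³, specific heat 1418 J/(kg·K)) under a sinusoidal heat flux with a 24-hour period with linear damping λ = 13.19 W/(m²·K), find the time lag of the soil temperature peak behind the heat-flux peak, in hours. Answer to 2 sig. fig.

5.3 hours

Areal heat capacity C = ρ c_p D = 1695 × 1418 × 0.4309 = 1.04×10^6 J m⁻² K⁻¹.
ω = 2π / 86400 s = 7.27×10^-5 s⁻¹.
Phase lag φ = arctan(Cω/λ) = arctan(75.3/13.19) = 1.40 rad.
Time lag = φ / ω = 1.40 / 7.27×10^-5 = 19200 s = 5.34 hours.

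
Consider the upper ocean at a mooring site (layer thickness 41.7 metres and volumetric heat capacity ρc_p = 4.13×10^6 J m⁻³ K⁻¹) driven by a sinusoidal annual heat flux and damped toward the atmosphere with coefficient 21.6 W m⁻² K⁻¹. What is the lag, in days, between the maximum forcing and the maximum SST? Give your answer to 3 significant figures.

Areal heat capacity C = ρc_p × D = 4.13×10^6 × 41.7 = 1.72×10^8 J m⁻² K⁻¹.
ω = 2π / 3.15×10^7 s = 1.99×10^-7 s⁻¹.
Phase lag φ = arctan(Cω/λ) = arctan(34.3/21.6) = 1.01 rad.
Time lag = φ / ω = 1.01 / 1.99×10^-7 = 5.06×10^6 s = 58.6 days.

58.6 days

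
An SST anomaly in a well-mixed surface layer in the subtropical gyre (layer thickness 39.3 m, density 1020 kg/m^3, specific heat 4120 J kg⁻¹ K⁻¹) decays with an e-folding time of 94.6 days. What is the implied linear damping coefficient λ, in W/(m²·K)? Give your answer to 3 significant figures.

20.2

Areal heat capacity C = ρ c_p D = 1020 × 4120 × 39.3 = 1.65×10^8 J/(m^2 K).
τ = 94.6 days = 8.17×10^6 s.
λ = C / τ = 1.65×10^8 / 8.17×10^6 = 20.2 W/(m²·K).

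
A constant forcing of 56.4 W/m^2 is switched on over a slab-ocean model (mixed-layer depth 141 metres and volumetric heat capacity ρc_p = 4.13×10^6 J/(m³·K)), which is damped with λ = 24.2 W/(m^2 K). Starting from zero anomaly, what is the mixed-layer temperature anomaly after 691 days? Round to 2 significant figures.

Areal heat capacity C = ρc_p × D = 4.13×10^6 × 141 = 5.82×10^8 J m⁻² K⁻¹.
τ = C / λ = 5.82×10^8 / 24.2 = 2.41×10^7 s.
Equilibrium anomaly ΔT_eq = F / λ = 56.4 / 24.2 = 2.33 K.
t = 691 days = 5.97×10^7 s, so t/τ = 2.48.
ΔT(t) = ΔT_eq (1 − e^(−t/τ)) = 2.33 × (1 − e^−2.48) = 2.14 K.

2.1 K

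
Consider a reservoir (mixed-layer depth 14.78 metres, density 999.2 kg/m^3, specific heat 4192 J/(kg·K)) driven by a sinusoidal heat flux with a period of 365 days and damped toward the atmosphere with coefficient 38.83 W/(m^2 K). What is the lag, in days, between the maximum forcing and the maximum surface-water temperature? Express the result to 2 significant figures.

Areal heat capacity C = ρ c_p D = 999.2 × 4192 × 14.78 = 6.19×10^7 J m⁻² K⁻¹.
ω = 2π / 3.15×10^7 s = 1.99×10^-7 s⁻¹.
Phase lag φ = arctan(Cω/λ) = arctan(12.3/38.83) = 0.308 rad.
Time lag = φ / ω = 0.308 / 1.99×10^-7 = 1.54×10^6 s = 17.9 days.

18 days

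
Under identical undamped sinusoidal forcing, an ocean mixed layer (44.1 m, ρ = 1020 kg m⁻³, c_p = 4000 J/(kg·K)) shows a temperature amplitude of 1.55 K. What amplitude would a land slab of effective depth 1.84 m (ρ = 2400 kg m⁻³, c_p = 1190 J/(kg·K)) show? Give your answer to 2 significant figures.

C_ocean = 1.80×10^8 J/(m²·K); C_land = 5.26×10^6 J/(m²·K).
A ∝ 1/C ⇒ A_land = A_ocean × C_ocean/C_land = 1.55 × 34.2 = 53.1 K.

53 K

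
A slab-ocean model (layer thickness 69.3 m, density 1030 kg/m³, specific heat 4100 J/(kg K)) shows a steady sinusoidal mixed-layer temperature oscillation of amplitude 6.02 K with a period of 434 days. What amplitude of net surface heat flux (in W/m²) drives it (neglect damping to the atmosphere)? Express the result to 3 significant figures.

Areal heat capacity C = ρ c_p D = 1030 × 4100 × 69.3 = 2.93×10^8 J/(m^2 K).
ω = 2π / 3.75×10^7 s = 1.68×10^-7 s⁻¹.
Cω = 2.93×10^8 × 1.68×10^-7 = 49.0 W/(m²·K).
F₀ = A × Cω = 6.02 × 49.0 = 295 W/m².

295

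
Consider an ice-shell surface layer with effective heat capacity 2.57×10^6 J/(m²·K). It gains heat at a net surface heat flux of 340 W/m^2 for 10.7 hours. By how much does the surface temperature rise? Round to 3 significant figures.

Areal heat capacity C = 2.57×10^6 J/(m²·K) (given).
Net heat input Q = F Δt = 340 × (10.7 hours × 3600 s/hour) = 1.31×10^7 J/m².
ΔT = Q / C = 1.31×10^7 / 2.57×10^6 = 5.10 K.

5.10 K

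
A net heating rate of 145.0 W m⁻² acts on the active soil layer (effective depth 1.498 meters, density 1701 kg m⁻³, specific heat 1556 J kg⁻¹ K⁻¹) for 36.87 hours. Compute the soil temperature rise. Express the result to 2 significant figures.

4.9 K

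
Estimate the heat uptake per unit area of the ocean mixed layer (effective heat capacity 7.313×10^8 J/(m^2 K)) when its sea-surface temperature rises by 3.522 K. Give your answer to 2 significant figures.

2.6×10^9

Areal heat capacity C = 7.313×10^8 J/(m^2 K) (given).
ΔQ = C ΔT = 7.31×10^8 × 3.522 = 2.58×10^9 J/m².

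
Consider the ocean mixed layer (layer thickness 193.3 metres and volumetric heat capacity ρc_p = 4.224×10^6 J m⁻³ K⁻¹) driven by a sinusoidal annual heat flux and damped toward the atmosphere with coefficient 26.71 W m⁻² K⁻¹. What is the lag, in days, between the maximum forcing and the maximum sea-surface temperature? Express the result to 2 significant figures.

82 days

Areal heat capacity C = ρc_p × D = 4.224×10^6 × 193.3 = 8.16×10^8 J m⁻² K⁻¹.
ω = 2π / 3.15×10^7 s = 1.99×10^-7 s⁻¹.
Phase lag φ = arctan(Cω/λ) = arctan(163/26.71) = 1.41 rad.
Time lag = φ / ω = 1.41 / 1.99×10^-7 = 7.07×10^6 s = 81.8 days.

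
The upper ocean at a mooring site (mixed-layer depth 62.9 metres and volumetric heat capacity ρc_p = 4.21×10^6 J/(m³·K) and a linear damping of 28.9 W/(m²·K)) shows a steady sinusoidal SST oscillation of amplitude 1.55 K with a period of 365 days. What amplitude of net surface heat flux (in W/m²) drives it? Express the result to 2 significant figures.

93

Areal heat capacity C = ρc_p × D = 4.21×10^6 × 62.9 = 2.65×10^8 J/(m²·K).
ω = 2π / 3.15×10^7 s = 1.99×10^-7 s⁻¹.
√((Cω)² + λ²) = √((52.8)² + 28.9²) = 60.2 W/(m²·K).
F₀ = A × √((Cω)²+λ²) = 1.55 × 60.2 = 93.2 W/m².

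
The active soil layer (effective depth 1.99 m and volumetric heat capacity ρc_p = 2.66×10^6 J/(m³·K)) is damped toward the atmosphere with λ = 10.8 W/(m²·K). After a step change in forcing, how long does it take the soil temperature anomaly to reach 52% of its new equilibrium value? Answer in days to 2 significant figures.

Areal heat capacity C = ρc_p × D = 2.66×10^6 × 1.99 = 5.29×10^6 J m⁻² K⁻¹.
τ = C / λ = 5.29×10^6 / 10.8 = 4.90×10^5 s.
Fraction reached: 1 − e^(−t/τ) = 0.52 ⇒ t = −τ ln(1 − 0.52) = τ × 0.734.
t = 3.60×10^5 s = 4.16 days.

4.2 days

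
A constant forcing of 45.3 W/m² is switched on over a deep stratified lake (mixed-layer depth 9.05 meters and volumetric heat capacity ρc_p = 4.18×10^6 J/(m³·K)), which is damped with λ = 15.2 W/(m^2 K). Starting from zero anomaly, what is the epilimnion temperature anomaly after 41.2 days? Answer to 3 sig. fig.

Areal heat capacity C = ρc_p × D = 4.18×10^6 × 9.05 = 3.78×10^7 J/(m^2 K).
τ = C / λ = 3.78×10^7 / 15.2 = 2.49×10^6 s.
Equilibrium anomaly ΔT_eq = F / λ = 45.3 / 15.2 = 2.98 K.
t = 41.2 days = 3.56×10^6 s, so t/τ = 1.43.
ΔT(t) = ΔT_eq (1 − e^(−t/τ)) = 2.98 × (1 − e^−1.43) = 2.27 K.

2.27 K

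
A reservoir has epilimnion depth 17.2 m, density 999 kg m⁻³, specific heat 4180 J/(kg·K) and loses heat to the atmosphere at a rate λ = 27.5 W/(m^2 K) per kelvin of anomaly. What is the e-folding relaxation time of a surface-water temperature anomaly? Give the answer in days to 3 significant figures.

30.2 days

Areal heat capacity C = ρ c_p D = 999 × 4180 × 17.2 = 7.18×10^7 J/(m^2 K).
Relaxation time τ = C / λ = 7.18×10^7 / 27.5 = 2.61×10^6 s.
In days: 2.61×10^6 s / (86400 s/day) = 30.2 days.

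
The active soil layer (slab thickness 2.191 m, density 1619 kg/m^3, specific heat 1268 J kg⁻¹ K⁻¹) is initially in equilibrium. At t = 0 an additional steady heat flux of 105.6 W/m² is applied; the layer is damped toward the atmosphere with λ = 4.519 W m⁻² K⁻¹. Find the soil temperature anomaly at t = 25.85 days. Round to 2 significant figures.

21 K

Areal heat capacity C = ρ c_p D = 1619 × 1268 × 2.191 = 4.50×10^6 J m⁻² K⁻¹.
τ = C / λ = 4.50×10^6 / 4.519 = 9.95×10^5 s.
Equilibrium anomaly ΔT_eq = F / λ = 105.6 / 4.519 = 23.4 K.
t = 25.85 days = 2.23×10^6 s, so t/τ = 2.24.
ΔT(t) = ΔT_eq (1 − e^(−t/τ)) = 23.4 × (1 − e^−2.24) = 20.9 K.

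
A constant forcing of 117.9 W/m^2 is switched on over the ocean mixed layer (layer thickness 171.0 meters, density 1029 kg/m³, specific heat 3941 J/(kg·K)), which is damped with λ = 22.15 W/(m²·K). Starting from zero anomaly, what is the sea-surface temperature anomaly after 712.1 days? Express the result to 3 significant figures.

Areal heat capacity C = ρ c_p D = 1029 × 3941 × 171.0 = 6.93×10^8 J m⁻² K⁻¹.
τ = C / λ = 6.93×10^8 / 22.15 = 3.13×10^7 s.
Equilibrium anomaly ΔT_eq = F / λ = 117.9 / 22.15 = 5.32 K.
t = 712.1 days = 6.15×10^7 s, so t/τ = 1.97.
ΔT(t) = ΔT_eq (1 − e^(−t/τ)) = 5.32 × (1 − e^−1.97) = 4.58 K.

4.58 K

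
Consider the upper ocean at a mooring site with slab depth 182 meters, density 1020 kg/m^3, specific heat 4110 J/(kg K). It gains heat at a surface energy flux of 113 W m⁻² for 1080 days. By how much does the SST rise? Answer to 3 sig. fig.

Areal heat capacity C = ρ c_p D = 1020 × 4110 × 182 = 7.63×10^8 J/(m²·K).
Net heat input Q = F Δt = 113 × (1080 days × 86400 s/day) = 1.05×10^10 J/m².
ΔT = Q / C = 1.05×10^10 / 7.63×10^8 = 13.8 K.

13.8 K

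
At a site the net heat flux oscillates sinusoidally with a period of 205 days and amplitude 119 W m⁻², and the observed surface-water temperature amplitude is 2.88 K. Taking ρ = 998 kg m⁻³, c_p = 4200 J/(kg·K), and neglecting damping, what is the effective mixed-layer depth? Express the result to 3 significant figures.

ω = 2π / 1.77×10^7 s = 3.55×10^-7 s⁻¹.
Required C = F₀ / (A ω) = 119 / (2.88 × 3.55×10^-7) = 1.16×10^8 J/(m²·K).
D = C / (ρ c_p) = 1.16×10^8 / (998 × 4200) = 27.8 m.

27.8 m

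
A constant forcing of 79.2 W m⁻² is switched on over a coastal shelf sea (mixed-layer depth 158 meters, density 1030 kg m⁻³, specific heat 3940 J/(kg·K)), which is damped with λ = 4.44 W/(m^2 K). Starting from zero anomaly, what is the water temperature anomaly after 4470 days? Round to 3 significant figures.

Areal heat capacity C = ρ c_p D = 1030 × 3940 × 158 = 6.41×10^8 J/(m²·K).
τ = C / λ = 6.41×10^8 / 4.44 = 1.44×10^8 s.
Equilibrium anomaly ΔT_eq = F / λ = 79.2 / 4.44 = 17.8 K.
t = 4470 days = 3.86×10^8 s, so t/τ = 2.67.
ΔT(t) = ΔT_eq (1 − e^(−t/τ)) = 17.8 × (1 − e^−2.67) = 16.6 K.

16.6 K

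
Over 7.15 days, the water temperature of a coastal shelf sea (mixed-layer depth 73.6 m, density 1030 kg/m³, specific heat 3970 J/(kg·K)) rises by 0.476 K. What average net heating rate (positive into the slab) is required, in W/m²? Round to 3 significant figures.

232

Areal heat capacity C = ρ c_p D = 1030 × 3970 × 73.6 = 3.01×10^8 J/(m²·K).
Required heat per unit area: Q = C ΔT = 3.01×10^8 × 0.476 = 1.43×10^8 J/m².
Flux F = Q / Δt = 1.43×10^8 / 6.18×10^5 s = 232 W/m².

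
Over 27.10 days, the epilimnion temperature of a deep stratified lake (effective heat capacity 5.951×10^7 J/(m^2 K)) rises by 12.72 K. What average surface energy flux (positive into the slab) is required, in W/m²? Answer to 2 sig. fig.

Areal heat capacity C = 5.951×10^7 J/(m^2 K) (given).
Required heat per unit area: Q = C ΔT = 5.95×10^7 × 12.72 = 7.57×10^8 J/m².
Flux F = Q / Δt = 7.57×10^8 / 2.34×10^6 s = 323 W/m².

320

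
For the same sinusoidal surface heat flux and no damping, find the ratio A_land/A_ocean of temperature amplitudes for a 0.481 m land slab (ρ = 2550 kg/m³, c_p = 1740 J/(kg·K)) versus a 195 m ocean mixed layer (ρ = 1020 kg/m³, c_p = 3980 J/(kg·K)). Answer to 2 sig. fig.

370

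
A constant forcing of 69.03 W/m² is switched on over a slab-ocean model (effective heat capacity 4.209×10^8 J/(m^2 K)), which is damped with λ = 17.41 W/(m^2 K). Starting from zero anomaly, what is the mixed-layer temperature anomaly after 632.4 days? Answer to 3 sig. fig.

3.55 K

Areal heat capacity C = 4.209×10^8 J/(m^2 K) (given).
τ = C / λ = 4.21×10^8 / 17.41 = 2.42×10^7 s.
Equilibrium anomaly ΔT_eq = F / λ = 69.03 / 17.41 = 3.96 K.
t = 632.4 days = 5.46×10^7 s, so t/τ = 2.26.
ΔT(t) = ΔT_eq (1 − e^(−t/τ)) = 3.96 × (1 − e^−2.26) = 3.55 K.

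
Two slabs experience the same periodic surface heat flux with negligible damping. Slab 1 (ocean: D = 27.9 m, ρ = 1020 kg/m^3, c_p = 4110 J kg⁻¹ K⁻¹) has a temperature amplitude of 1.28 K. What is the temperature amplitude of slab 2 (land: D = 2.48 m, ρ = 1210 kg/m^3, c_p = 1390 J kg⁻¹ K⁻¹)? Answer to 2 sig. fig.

C_ocean = 1.17×10^8 J/(m²·K); C_land = 4.17×10^6 J/(m²·K).
A ∝ 1/C ⇒ A_land = A_ocean × C_ocean/C_land = 1.28 × 28.0 = 35.9 K.

36 K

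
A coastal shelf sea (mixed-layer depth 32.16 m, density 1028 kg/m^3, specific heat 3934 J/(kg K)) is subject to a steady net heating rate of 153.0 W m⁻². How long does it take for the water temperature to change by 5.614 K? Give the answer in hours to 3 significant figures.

Areal heat capacity C = ρ c_p D = 1028 × 3934 × 32.16 = 1.30×10^8 J/(m^2 K).
Time required: Δt = C ΔT / F = 1.30×10^8 × 5.614 / 153.0 = 4.77×10^6 s.
In hours: 4.77×10^6 s / (3600 s/hour) = 1330 hours.

1330 hours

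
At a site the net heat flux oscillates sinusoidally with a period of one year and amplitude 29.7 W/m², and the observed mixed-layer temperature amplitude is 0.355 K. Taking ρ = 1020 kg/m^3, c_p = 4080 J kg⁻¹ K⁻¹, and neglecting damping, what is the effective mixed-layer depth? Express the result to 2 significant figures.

100 m

ω = 2π / 3.15×10^7 s = 1.99×10^-7 s⁻¹.
Required C = F₀ / (A ω) = 29.7 / (0.355 × 1.99×10^-7) = 4.20×10^8 J/(m²·K).
D = C / (ρ c_p) = 4.20×10^8 / (1020 × 4080) = 101 m.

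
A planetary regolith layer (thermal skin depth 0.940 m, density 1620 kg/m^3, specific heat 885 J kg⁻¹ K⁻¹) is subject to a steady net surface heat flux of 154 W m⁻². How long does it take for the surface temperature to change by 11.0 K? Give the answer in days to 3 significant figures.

1.11 days

Areal heat capacity C = ρ c_p D = 1620 × 885 × 0.940 = 1.35×10^6 J/(m²·K).
Time required: Δt = C ΔT / F = 1.35×10^6 × 11.0 / 154 = 96300 s.
In days: 96300 s / (86400 s/day) = 1.11 days.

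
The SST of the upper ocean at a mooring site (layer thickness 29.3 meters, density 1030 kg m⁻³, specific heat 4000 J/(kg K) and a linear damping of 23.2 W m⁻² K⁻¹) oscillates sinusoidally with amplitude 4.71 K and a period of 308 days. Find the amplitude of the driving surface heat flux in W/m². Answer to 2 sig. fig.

Areal heat capacity C = ρ c_p D = 1030 × 4000 × 29.3 = 1.21×10^8 J/(m²·K).
ω = 2π / 2.66×10^7 s = 2.36×10^-7 s⁻¹.
√((Cω)² + λ²) = √((28.5)² + 23.2²) = 36.8 W/(m²·K).
F₀ = A × √((Cω)²+λ²) = 4.71 × 36.8 = 173 W/m².

170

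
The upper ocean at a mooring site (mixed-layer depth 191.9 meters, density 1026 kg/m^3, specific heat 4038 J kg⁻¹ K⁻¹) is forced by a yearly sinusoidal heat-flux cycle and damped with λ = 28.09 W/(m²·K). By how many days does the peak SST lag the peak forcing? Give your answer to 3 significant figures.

Areal heat capacity C = ρ c_p D = 1026 × 4038 × 191.9 = 7.95×10^8 J m⁻² K⁻¹.
ω = 2π / 3.15×10^7 s = 1.99×10^-7 s⁻¹.
Phase lag φ = arctan(Cω/λ) = arctan(158/28.09) = 1.40 rad.
Time lag = φ / ω = 1.40 / 1.99×10^-7 = 7.00×10^6 s = 81.1 days.

81.1 days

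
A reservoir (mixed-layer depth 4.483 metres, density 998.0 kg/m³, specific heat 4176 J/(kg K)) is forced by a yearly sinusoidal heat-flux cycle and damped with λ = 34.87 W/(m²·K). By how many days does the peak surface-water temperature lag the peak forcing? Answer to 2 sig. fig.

6.2 days

Areal heat capacity C = ρ c_p D = 998.0 × 4176 × 4.483 = 1.87×10^7 J m⁻² K⁻¹.
ω = 2π / 3.15×10^7 s = 1.99×10^-7 s⁻¹.
Phase lag φ = arctan(Cω/λ) = arctan(3.72/34.87) = 0.106 rad.
Time lag = φ / ω = 0.106 / 1.99×10^-7 = 5.34×10^5 s = 6.18 days.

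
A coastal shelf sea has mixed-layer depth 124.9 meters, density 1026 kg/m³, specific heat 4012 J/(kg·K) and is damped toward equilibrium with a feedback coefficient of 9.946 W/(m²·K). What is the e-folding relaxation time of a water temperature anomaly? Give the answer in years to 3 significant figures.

Areal heat capacity C = ρ c_p D = 1026 × 4012 × 124.9 = 5.14×10^8 J/(m²·K).
Relaxation time τ = C / λ = 5.14×10^8 / 9.946 = 5.17×10^7 s.
In years: 5.17×10^7 s / (3.156×10^7 s/year) = 1.64 years.

1.64 years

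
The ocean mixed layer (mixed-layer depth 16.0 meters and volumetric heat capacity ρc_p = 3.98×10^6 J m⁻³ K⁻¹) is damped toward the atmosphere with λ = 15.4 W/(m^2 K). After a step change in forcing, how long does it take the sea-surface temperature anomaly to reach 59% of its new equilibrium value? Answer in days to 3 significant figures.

42.7 days

Areal heat capacity C = ρc_p × D = 3.98×10^6 × 16.0 = 6.37×10^7 J/(m^2 K).
τ = C / λ = 6.37×10^7 / 15.4 = 4.14×10^6 s.
Fraction reached: 1 − e^(−t/τ) = 0.59 ⇒ t = −τ ln(1 − 0.59) = τ × 0.892.
t = 3.69×10^6 s = 42.7 days.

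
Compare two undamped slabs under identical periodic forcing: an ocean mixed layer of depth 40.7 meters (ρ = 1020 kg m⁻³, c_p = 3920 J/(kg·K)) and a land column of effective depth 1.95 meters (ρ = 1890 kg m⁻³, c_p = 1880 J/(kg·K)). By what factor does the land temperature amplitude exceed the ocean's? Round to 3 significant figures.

C_ocean = 1020 × 3920 × 40.7 = 1.63×10^8 J/(m²·K).
C_land = 1890 × 1880 × 1.95 = 6.93×10^6 J/(m²·K).
Undamped amplitude ∝ 1/C, so A_land/A_ocean = C_ocean/C_land = 23.5.

23.5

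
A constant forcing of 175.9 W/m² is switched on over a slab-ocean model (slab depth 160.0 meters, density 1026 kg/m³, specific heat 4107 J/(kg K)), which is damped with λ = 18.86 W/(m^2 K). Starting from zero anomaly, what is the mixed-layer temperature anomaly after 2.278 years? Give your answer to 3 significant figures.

Areal heat capacity C = ρ c_p D = 1026 × 4107 × 160.0 = 6.74×10^8 J/(m^2 K).
τ = C / λ = 6.74×10^8 / 18.86 = 3.57×10^7 s.
Equilibrium anomaly ΔT_eq = F / λ = 175.9 / 18.86 = 9.33 K.
t = 2.278 years = 7.19×10^7 s, so t/τ = 2.01.
ΔT(t) = ΔT_eq (1 − e^(−t/τ)) = 9.33 × (1 − e^−2.01) = 8.08 K.

8.08 K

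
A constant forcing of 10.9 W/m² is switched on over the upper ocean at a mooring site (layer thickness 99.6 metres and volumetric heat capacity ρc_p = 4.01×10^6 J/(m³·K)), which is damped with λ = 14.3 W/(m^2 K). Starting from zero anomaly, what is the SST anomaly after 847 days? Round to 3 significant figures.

0.707 K

Areal heat capacity C = ρc_p × D = 4.01×10^6 × 99.6 = 3.99×10^8 J/(m^2 K).
τ = C / λ = 3.99×10^8 / 14.3 = 2.79×10^7 s.
Equilibrium anomaly ΔT_eq = F / λ = 10.9 / 14.3 = 0.762 K.
t = 847 days = 7.32×10^7 s, so t/τ = 2.62.
ΔT(t) = ΔT_eq (1 − e^(−t/τ)) = 0.762 × (1 − e^−2.62) = 0.707 K.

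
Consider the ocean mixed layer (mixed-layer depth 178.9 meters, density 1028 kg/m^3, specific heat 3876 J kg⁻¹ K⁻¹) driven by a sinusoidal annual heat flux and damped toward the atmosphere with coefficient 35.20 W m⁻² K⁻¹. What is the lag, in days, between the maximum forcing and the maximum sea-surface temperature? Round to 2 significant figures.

Areal heat capacity C = ρ c_p D = 1028 × 3876 × 178.9 = 7.13×10^8 J m⁻² K⁻¹.
ω = 2π / 3.15×10^7 s = 1.99×10^-7 s⁻¹.
Phase lag φ = arctan(Cω/λ) = arctan(142/35.20) = 1.33 rad.
Time lag = φ / ω = 1.33 / 1.99×10^-7 = 6.66×10^6 s = 77.1 days.

77 days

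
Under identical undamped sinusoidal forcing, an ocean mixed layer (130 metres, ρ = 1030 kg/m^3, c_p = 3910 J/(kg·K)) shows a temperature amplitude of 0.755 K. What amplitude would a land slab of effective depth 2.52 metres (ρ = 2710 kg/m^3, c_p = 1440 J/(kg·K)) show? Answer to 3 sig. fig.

40.2 K

C_ocean = 5.24×10^8 J/(m²·K); C_land = 9.83×10^6 J/(m²·K).
A ∝ 1/C ⇒ A_land = A_ocean × C_ocean/C_land = 0.755 × 53.2 = 40.2 K.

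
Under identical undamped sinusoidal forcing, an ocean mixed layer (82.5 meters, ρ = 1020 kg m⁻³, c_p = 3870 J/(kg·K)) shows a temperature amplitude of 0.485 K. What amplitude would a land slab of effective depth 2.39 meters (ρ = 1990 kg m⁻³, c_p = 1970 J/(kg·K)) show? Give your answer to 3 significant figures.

C_ocean = 3.26×10^8 J/(m²·K); C_land = 9.37×10^6 J/(m²·K).
A ∝ 1/C ⇒ A_land = A_ocean × C_ocean/C_land = 0.485 × 34.8 = 16.9 K.

16.9 K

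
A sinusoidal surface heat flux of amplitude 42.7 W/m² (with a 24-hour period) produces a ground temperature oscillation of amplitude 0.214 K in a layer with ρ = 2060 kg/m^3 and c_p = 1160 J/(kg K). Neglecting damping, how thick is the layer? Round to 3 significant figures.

ω = 2π / 86400 s = 7.27×10^-5 s⁻¹.
Required C = F₀ / (A ω) = 42.7 / (0.214 × 7.27×10^-5) = 2.74×10^6 J/(m²·K).
D = C / (ρ c_p) = 2.74×10^6 / (2060 × 1160) = 1.15 m.

1.15 m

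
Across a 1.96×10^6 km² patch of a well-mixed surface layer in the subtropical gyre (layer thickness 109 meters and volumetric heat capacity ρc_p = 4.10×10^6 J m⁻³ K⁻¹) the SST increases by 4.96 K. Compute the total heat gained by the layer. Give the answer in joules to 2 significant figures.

Areal heat capacity C = ρc_p × D = 4.10×10^6 × 109 = 4.47×10^8 J/(m^2 K).
Heat per unit area: q = C ΔT = 4.47×10^8 × 4.96 = 2.22×10^9 J/m².
Total heat: Q = q × A = 2.22×10^9 × (1.96×10^6 × 10⁶ m²) = 4.34×10^21 J.

4.3×10^21 J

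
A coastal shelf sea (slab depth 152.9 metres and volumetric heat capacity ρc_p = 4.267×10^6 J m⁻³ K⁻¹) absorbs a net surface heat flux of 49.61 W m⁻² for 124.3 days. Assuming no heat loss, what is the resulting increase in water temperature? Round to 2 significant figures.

Areal heat capacity C = ρc_p × D = 4.267×10^6 × 152.9 = 6.52×10^8 J/(m^2 K).
Net heat input Q = F Δt = 49.61 × (124.3 days × 86400 s/day) = 5.33×10^8 J/m².
ΔT = Q / C = 5.33×10^8 / 6.52×10^8 = 0.817 K.

0.82 K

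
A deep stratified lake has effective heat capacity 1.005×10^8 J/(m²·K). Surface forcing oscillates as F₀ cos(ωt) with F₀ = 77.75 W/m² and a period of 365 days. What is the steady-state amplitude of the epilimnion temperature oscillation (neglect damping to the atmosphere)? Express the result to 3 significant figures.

Areal heat capacity C = 1.005×10^8 J/(m²·K) (given).
Angular frequency ω = 2π / T = 2π / 3.15×10^7 s = 1.99×10^-7 s⁻¹.
Cω = 1.00×10^8 × 1.99×10^-7 = 20.0 W/(m²·K).
Amplitude A = F₀ / (Cω) = 77.75 / 20.0 = 3.88 K.

3.88 K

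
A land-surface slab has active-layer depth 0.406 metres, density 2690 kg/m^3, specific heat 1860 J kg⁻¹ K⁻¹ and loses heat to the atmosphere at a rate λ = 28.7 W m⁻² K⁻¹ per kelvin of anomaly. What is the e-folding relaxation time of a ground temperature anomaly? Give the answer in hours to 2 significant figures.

Areal heat capacity C = ρ c_p D = 2690 × 1860 × 0.406 = 2.03×10^6 J m⁻² K⁻¹.
Relaxation time τ = C / λ = 2.03×10^6 / 28.7 = 70800 s.
In hours: 70800 s / (3600 s/hour) = 19.7 hours.

20 hours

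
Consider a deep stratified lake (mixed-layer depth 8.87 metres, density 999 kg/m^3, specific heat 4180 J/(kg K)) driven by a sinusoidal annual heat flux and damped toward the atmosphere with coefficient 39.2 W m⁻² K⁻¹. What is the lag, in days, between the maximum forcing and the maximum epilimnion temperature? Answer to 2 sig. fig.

11 days

Areal heat capacity C = ρ c_p D = 999 × 4180 × 8.87 = 3.70×10^7 J/(m²·K).
ω = 2π / 3.15×10^7 s = 1.99×10^-7 s⁻¹.
Phase lag φ = arctan(Cω/λ) = arctan(7.38/39.2) = 0.186 rad.
Time lag = φ / ω = 0.186 / 1.99×10^-7 = 9.34×10^5 s = 10.8 days.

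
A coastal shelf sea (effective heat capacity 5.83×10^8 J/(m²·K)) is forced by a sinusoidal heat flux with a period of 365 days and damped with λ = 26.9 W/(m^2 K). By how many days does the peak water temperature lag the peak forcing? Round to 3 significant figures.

78.0 days

Areal heat capacity C = 5.83×10^8 J/(m²·K) (given).
ω = 2π / 3.15×10^7 s = 1.99×10^-7 s⁻¹.
Phase lag φ = arctan(Cω/λ) = arctan(116/26.9) = 1.34 rad.
Time lag = φ / ω = 1.34 / 1.99×10^-7 = 6.74×10^6 s = 78.0 days.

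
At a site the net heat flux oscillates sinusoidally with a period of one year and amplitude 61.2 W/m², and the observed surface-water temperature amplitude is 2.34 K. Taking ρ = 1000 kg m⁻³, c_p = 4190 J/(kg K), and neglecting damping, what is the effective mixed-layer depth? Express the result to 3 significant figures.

31.3 m

ω = 2π / 3.15×10^7 s = 1.99×10^-7 s⁻¹.
Required C = F₀ / (A ω) = 61.2 / (2.34 × 1.99×10^-7) = 1.31×10^8 J/(m²·K).
D = C / (ρ c_p) = 1.31×10^8 / (1000 × 4190) = 31.3 m.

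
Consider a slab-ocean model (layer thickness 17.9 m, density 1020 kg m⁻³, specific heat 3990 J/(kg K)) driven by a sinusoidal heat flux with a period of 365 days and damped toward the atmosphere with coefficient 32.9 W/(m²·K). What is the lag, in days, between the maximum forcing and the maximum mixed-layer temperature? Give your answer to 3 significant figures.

Areal heat capacity C = ρ c_p D = 1020 × 3990 × 17.9 = 7.28×10^7 J/(m²·K).
ω = 2π / 3.15×10^7 s = 1.99×10^-7 s⁻¹.
Phase lag φ = arctan(Cω/λ) = arctan(14.5/32.9) = 0.415 rad.
Time lag = φ / ω = 0.415 / 1.99×10^-7 = 2.09×10^6 s = 24.1 days.

24.1 days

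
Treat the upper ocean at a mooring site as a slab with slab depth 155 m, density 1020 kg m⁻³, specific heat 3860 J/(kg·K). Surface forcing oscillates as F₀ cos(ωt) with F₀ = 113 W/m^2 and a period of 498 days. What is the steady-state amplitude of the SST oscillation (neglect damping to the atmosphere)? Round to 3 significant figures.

Areal heat capacity C = ρ c_p D = 1020 × 3860 × 155 = 6.10×10^8 J/(m²·K).
Angular frequency ω = 2π / T = 2π / 4.30×10^7 s = 1.46×10^-7 s⁻¹.
Cω = 6.10×10^8 × 1.46×10^-7 = 89.1 W/(m²·K).
Amplitude A = F₀ / (Cω) = 113 / 89.1 = 1.27 K.

1.27 K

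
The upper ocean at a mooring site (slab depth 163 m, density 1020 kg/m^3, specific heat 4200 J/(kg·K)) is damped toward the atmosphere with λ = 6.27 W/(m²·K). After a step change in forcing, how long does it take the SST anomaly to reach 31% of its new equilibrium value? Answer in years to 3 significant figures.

Areal heat capacity C = ρ c_p D = 1020 × 4200 × 163 = 6.98×10^8 J/(m^2 K).
τ = C / λ = 6.98×10^8 / 6.27 = 1.11×10^8 s.
Fraction reached: 1 − e^(−t/τ) = 0.31 ⇒ t = −τ ln(1 − 0.31) = τ × 0.371.
t = 4.13×10^7 s = 1.31 years.

1.31 years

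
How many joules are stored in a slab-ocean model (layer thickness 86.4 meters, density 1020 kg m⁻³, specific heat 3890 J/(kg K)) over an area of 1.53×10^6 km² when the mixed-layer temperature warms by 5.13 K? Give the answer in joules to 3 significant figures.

2.69×10^21 J

Areal heat capacity C = ρ c_p D = 1020 × 3890 × 86.4 = 3.43×10^8 J/(m^2 K).
Heat per unit area: q = C ΔT = 3.43×10^8 × 5.13 = 1.76×10^9 J/m².
Total heat: Q = q × A = 1.76×10^9 × (1.53×10^6 × 10⁶ m²) = 2.69×10^21 J.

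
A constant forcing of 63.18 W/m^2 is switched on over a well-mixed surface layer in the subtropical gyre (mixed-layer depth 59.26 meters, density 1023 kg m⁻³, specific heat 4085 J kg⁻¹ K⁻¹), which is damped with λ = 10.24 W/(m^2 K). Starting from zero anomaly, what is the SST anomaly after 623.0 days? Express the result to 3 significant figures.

5.50 K

Areal heat capacity C = ρ c_p D = 1023 × 4085 × 59.26 = 2.48×10^8 J/(m^2 K).
τ = C / λ = 2.48×10^8 / 10.24 = 2.42×10^7 s.
Equilibrium anomaly ΔT_eq = F / λ = 63.18 / 10.24 = 6.17 K.
t = 623.0 days = 5.38×10^7 s, so t/τ = 2.23.
ΔT(t) = ΔT_eq (1 − e^(−t/τ)) = 6.17 × (1 − e^−2.23) = 5.50 K.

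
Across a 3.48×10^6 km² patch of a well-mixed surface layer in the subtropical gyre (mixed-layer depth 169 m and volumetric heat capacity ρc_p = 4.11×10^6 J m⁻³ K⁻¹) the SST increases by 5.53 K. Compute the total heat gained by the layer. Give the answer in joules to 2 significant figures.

1.3×10^22 J

Areal heat capacity C = ρc_p × D = 4.11×10^6 × 169 = 6.95×10^8 J/(m^2 K).
Heat per unit area: q = C ΔT = 6.95×10^8 × 5.53 = 3.84×10^9 J/m².
Total heat: Q = q × A = 3.84×10^9 × (3.48×10^6 × 10⁶ m²) = 1.34×10^22 J.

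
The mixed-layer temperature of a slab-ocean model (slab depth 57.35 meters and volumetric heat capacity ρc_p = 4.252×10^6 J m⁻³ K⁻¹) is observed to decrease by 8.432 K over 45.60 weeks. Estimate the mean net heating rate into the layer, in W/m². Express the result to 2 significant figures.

-75

Areal heat capacity C = ρc_p × D = 4.252×10^6 × 57.35 = 2.44×10^8 J/(m^2 K).
Required heat per unit area: Q = C ΔT = 2.44×10^8 × -8.432 = -2.06×10^9 J/m².
Flux F = Q / Δt = -2.06×10^9 / 2.76×10^7 s = -74.6 W/m².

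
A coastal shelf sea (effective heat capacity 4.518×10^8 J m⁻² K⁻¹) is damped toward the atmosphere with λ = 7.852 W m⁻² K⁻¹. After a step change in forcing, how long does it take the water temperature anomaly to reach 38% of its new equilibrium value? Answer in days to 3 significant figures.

Areal heat capacity C = 4.518×10^8 J m⁻² K⁻¹ (given).
τ = C / λ = 4.52×10^8 / 7.852 = 5.75×10^7 s.
Fraction reached: 1 − e^(−t/τ) = 0.38 ⇒ t = −τ ln(1 − 0.38) = τ × 0.478.
t = 2.75×10^7 s = 318 days.

318 days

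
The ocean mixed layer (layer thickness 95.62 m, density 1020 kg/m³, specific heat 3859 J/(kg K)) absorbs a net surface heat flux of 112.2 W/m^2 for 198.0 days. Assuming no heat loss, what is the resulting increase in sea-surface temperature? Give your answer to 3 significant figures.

Areal heat capacity C = ρ c_p D = 1020 × 3859 × 95.62 = 3.76×10^8 J/(m²·K).
Net heat input Q = F Δt = 112.2 × (198.0 days × 86400 s/day) = 1.92×10^9 J/m².
ΔT = Q / C = 1.92×10^9 / 3.76×10^8 = 5.10 K.

5.10 K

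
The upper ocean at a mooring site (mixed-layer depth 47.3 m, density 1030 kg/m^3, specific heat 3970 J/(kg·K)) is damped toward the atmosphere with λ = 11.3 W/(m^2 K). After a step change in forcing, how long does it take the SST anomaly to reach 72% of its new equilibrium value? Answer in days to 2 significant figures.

Areal heat capacity C = ρ c_p D = 1030 × 3970 × 47.3 = 1.93×10^8 J/(m^2 K).
τ = C / λ = 1.93×10^8 / 11.3 = 1.71×10^7 s.
Fraction reached: 1 − e^(−t/τ) = 0.72 ⇒ t = −τ ln(1 − 0.72) = τ × 1.27.
t = 2.18×10^7 s = 252 days.

250 days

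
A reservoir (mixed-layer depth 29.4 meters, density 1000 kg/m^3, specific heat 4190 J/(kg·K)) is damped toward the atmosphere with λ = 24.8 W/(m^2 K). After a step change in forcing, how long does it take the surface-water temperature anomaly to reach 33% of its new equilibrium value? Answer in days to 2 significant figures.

Areal heat capacity C = ρ c_p D = 1000 × 4190 × 29.4 = 1.23×10^8 J/(m^2 K).
τ = C / λ = 1.23×10^8 / 24.8 = 4.97×10^6 s.
Fraction reached: 1 − e^(−t/τ) = 0.33 ⇒ t = −τ ln(1 − 0.33) = τ × 0.400.
t = 1.99×10^6 s = 23.0 days.

23 days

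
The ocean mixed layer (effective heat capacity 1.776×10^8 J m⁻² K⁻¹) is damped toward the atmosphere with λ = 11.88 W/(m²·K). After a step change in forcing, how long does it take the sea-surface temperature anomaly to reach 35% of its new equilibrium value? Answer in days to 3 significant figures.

Areal heat capacity C = 1.776×10^8 J m⁻² K⁻¹ (given).
τ = C / λ = 1.78×10^8 / 11.88 = 1.49×10^7 s.
Fraction reached: 1 − e^(−t/τ) = 0.35 ⇒ t = −τ ln(1 − 0.35) = τ × 0.431.
t = 6.44×10^6 s = 74.5 days.

74.5 days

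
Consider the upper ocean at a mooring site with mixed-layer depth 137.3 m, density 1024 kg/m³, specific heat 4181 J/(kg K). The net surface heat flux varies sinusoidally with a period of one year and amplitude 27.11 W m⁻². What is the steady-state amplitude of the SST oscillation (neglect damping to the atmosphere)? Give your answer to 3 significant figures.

0.231 K

Areal heat capacity C = ρ c_p D = 1024 × 4181 × 137.3 = 5.88×10^8 J/(m^2 K).
Angular frequency ω = 2π / T = 2π / 3.15×10^7 s = 1.99×10^-7 s⁻¹.
Cω = 5.88×10^8 × 1.99×10^-7 = 117 W/(m²·K).
Amplitude A = F₀ / (Cω) = 27.11 / 117 = 0.231 K.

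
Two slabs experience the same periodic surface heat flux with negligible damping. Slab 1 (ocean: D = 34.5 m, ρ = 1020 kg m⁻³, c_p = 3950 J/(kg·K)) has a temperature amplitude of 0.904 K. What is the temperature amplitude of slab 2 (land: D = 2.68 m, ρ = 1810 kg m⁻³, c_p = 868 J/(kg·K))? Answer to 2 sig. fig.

30 K

C_ocean = 1.39×10^8 J/(m²·K); C_land = 4.21×10^6 J/(m²·K).
A ∝ 1/C ⇒ A_land = A_ocean × C_ocean/C_land = 0.904 × 33.0 = 29.8 K.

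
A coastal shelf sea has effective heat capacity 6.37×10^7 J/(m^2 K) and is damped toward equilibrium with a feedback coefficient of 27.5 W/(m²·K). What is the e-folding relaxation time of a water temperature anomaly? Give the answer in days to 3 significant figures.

26.8 days

Areal heat capacity C = 6.37×10^7 J/(m^2 K) (given).
Relaxation time τ = C / λ = 6.37×10^7 / 27.5 = 2.32×10^6 s.
In days: 2.32×10^6 s / (86400 s/day) = 26.8 days.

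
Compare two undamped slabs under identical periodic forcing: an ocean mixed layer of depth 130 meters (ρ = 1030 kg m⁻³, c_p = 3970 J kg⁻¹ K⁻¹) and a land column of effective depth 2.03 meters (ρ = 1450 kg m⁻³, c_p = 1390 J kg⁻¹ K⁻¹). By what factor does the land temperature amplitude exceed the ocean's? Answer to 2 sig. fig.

130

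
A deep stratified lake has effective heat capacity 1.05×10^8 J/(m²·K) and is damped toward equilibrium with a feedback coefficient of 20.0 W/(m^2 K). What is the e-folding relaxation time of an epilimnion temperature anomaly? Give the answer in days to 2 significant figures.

61 days

Areal heat capacity C = 1.05×10^8 J/(m²·K) (given).
Relaxation time τ = C / λ = 1.05×10^8 / 20.0 = 5.25×10^6 s.
In days: 5.25×10^6 s / (86400 s/day) = 60.8 days.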